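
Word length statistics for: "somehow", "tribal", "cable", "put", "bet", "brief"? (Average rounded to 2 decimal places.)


Lengths: "somehow"=7, "tribal"=6, "cable"=5, "put"=3, "bet"=3, "brief"=5
Sum = 29, Count = 6
Average = 29/6 = 4.83
= avg=4.83, min=3, max=7


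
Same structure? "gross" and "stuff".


Pattern of "gross": [0, 1, 2, 3, 3]
Pattern of "stuff": [0, 1, 2, 3, 3]
Patterns match
Same pattern = Yes


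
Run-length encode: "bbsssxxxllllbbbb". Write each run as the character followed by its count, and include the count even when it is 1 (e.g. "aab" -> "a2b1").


String: "bbsssxxxllllbbbb"
Scanning for consecutive runs:
  'b' x 2
  's' x 3
  'x' x 3
  'l' x 4
  'b' x 4
RLE = "b2s3x3l4b4"


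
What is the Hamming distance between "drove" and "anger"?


Comparing character by character (same length = 5):
  Pos 0: 'd' vs 'a' !=
  Pos 1: 'r' vs 'n' !=
  Pos 2: 'o' vs 'g' !=
  Pos 3: 'v' vs 'e' !=
  Pos 4: 'e' vs 'r' !=
Hamming distance = 5


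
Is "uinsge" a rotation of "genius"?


Word: "genius", Candidate: "uinsge"
Method: check if candidate is substring of word+word
"geniusgenius" contains "uinsge"? No
Is rotation = No


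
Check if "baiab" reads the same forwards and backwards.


Word: "baiab"
Reversed: "baiab"
Forward == Backward? baiab == baiab
Palindrome = Yes


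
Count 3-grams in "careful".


Word: "careful" (length 7)
Number of 3-grams = length - 3 + 1 = 7 - 3 + 1
= 5


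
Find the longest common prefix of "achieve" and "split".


Word 1: "achieve"
Word 2: "split"
Comparing from start:
  Pos 0: 'a' != 's' (stop)
LCP = "" (length 0)


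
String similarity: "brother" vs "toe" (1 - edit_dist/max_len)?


Word 1: "brother" (length 7)
Word 2: "toe" (length 3)
One optimal edit sequence:
  1. delete 'b'  (+1)
  2. delete 'r'  (+1)
  3. delete 'o'  (+1)
  4. keep 't'
  5. substitute 'h' -> 'o'  (+1)
  6. keep 'e'
  7. delete 'r'  (+1)
Edit distance = 5
Max length = max(7, 3) = 7
Similarity = 1 - 5/7
= 0.2857


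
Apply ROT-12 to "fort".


Word: "fort"
Shift: 12
Each letter → (letter + shift) mod 26:
  'f' (5) + 12 = 17 → 'r'
  'o' (14) + 12 = 0 → 'a'
  'r' (17) + 12 = 3 → 'd'
  't' (19) + 12 = 5 → 'f'
Result = "radf"


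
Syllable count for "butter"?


Word: "butter"
Syllable breakdown: but / ter
Counting: 2 parts
= 2 syllables


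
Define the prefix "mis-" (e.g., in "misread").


Prefix: mis-
As in: misread -> mis- + read
Meaning = wrongly


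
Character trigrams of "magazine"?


Word: "magazine" (length 8)
Number of trigrams = 8 - 3 + 1 = 6
  Position 0: "mag"
  Position 1: "aga"
  Position 2: "gaz"
  Position 3: "azi"
  Position 4: "zin"
  Position 5: "ine"
Trigrams = "mag", "aga", "gaz", "azi", "zin", "ine"


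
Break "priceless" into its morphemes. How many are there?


Word: "priceless"
Morphemes: price | -less
Each morpheme carries meaning
= 2 morphemes


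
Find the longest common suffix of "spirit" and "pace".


Word 1: "spirit"
Word 2: "pace"
Comparing from end:
  Pos -1: 't' != 'e' (stop)
LCS = "" (length 0)


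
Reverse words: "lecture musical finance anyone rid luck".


Original: "lecture musical finance anyone rid luck"
Words (1..n): lecture | musical | finance | anyone | rid | luck
Reversed (n..1): luck | rid | anyone | finance | musical | lecture
Result = "luck rid anyone finance musical lecture"


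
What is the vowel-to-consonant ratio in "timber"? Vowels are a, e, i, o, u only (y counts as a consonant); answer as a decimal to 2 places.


Word: "timber"
Vowels (a,e,i,o,u): 2
Consonants: 4
Ratio = 2/4
= 0.50


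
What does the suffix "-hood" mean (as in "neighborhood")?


Suffix: -hood
As in: neighborhood -> neighbor + -hood
Meaning = state / condition


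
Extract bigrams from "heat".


Word: "heat" (length 4)
Number of bigrams = 4 - 2 + 1 = 3
  Position 0: "he"
  Position 1: "ea"
  Position 2: "at"
Bigrams = "he", "ea", "at"


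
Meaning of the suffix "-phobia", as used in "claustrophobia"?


Suffix: -phobia
Example: claustrophobia (claustro- + -phobia)
Meaning = fear of


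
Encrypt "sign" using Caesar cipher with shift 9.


Word: "sign"
Shift: 9
Each letter → (letter + shift) mod 26:
  's' (18) + 9 = 1 → 'b'
  'i' (8) + 9 = 17 → 'r'
  'g' (6) + 9 = 15 → 'p'
  'n' (13) + 9 = 22 → 'w'
Result = "brpw"


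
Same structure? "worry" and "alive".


Pattern of "worry": [0, 1, 2, 2, 3]
Pattern of "alive": [0, 1, 2, 3, 4]
Patterns do not match
Same pattern = No


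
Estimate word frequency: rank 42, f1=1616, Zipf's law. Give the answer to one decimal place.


Zipf's law: f(r) = f(1) / r
f(1) = 1616
f(42) = 1616 / 42
= 38.5 occurrences


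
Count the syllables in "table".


Word: "table"
Syllable breakdown: ta | ble
Counting: 2 parts
= 2 syllables


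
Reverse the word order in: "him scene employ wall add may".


Original: "him scene employ wall add may"
Words (1..n): him | scene | employ | wall | add | may
Reversed (n..1): may | add | wall | employ | scene | him
Result = "may add wall employ scene him"


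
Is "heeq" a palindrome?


Word: "heeq"
Reversed: "qeeh"
Forward == Backward? heeq != qeeh
Palindrome = No


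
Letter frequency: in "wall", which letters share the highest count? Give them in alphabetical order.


Word: "wall"
Letter counts:
  'a': 1
  'l': 2
  'w': 1
Maximum count = 2
Most frequent = 'l' (2 times each)


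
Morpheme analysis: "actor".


Word: "actor"
Morphemes: act | -or
Each morpheme carries meaning
= 2 morphemes


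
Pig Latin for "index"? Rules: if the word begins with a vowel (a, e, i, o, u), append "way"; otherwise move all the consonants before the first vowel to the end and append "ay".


Word: "index"
Starts with vowel → add 'way'
Pig Latin = "indexway"


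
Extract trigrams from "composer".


Word: "composer" (length 8)
Number of trigrams = 8 - 3 + 1 = 6
  Position 0: "com"
  Position 1: "omp"
  Position 2: "mpo"
  Position 3: "pos"
  Position 4: "ose"
  Position 5: "ser"
Trigrams = "com", "omp", "mpo", "pos", "ose", "ser"


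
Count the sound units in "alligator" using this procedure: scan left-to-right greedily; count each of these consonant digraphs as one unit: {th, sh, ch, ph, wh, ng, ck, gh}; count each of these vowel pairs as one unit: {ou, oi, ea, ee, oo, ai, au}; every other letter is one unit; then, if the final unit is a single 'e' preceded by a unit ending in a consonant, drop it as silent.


Word: "alligator" (9 letters)
Left-to-right scan:
  [1] 'a' (letter)
  [2] 'l' (letter)
  [3] 'l' (letter)
  [4] 'i' (letter)
  [5] 'g' (letter)
  [6] 'a' (letter)
  [7] 't' (letter)
  [8] 'o' (letter)
  [9] 'r' (letter)
Units from scan: 9
Sound units = 9 units


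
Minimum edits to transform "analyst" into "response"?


Word 1: "analyst" (length 7)
Word 2: "response" (length 8)
One optimal edit sequence (insert/delete/substitute each cost 1):
  1. insert 'r'  (+1)
  2. substitute 'a' -> 'e'  (+1)
  3. substitute 'n' -> 's'  (+1)
  4. substitute 'a' -> 'p'  (+1)
  5. substitute 'l' -> 'o'  (+1)
  6. substitute 'y' -> 'n'  (+1)
  7. keep 's'
  8. substitute 't' -> 'e'  (+1)
Total edit operations: 7
Edit distance = 7


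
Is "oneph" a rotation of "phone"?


Word: "phone", Candidate: "oneph"
Method: check if candidate is substring of word+word
"phonephone" contains "oneph"? Yes
Is rotation = Yes


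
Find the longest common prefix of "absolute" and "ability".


Word 1: "absolute"
Word 2: "ability"
Comparing from start:
  Pos 0: 'a' == 'a'
  Pos 1: 'b' == 'b'
  Pos 2: 's' != 'i' (stop)
LCP = "ab" (length 2)


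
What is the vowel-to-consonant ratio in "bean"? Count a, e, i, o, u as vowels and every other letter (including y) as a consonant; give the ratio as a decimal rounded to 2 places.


Word: "bean"
Vowels (a,e,i,o,u): 2
Consonants: 2
Ratio = 2/2
= 1.00


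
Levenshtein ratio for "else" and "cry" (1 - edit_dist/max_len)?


Word 1: "else" (length 4)
Word 2: "cry" (length 3)
One optimal edit sequence:
  1. delete 'e'  (+1)
  2. substitute 'l' -> 'c'  (+1)
  3. substitute 's' -> 'r'  (+1)
  4. substitute 'e' -> 'y'  (+1)
Edit distance = 4
Max length = max(4, 3) = 4
Similarity = 1 - 4/4
= 0.0000


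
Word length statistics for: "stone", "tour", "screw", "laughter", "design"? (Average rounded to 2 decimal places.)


Lengths: "stone"=5, "tour"=4, "screw"=5, "laughter"=8, "design"=6
Sum = 28, Count = 5
Average = 28/5 = 5.60
= avg=5.60, min=4, max=8


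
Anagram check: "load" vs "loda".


Word 1: "load" → sorted: adlo
Word 2: "loda" → sorted: adlo
Same letters? adlo == adlo
Anagram = Yes


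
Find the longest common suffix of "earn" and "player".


Word 1: "earn"
Word 2: "player"
Comparing from end:
  Pos -1: 'n' != 'r' (stop)
LCS = "" (length 0)


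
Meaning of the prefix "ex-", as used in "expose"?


Prefix: ex-
Example: expose = ex- + pose
Meaning = out / former


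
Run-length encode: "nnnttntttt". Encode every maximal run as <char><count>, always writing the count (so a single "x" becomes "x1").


String: "nnnttntttt"
Scanning for consecutive runs:
  'n' x 3
  't' x 2
  'n' x 1
  't' x 4
RLE = "n3t2n1t4"


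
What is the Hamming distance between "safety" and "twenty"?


Comparing character by character (same length = 6):
  Pos 0: 's' vs 't' !=
  Pos 1: 'a' vs 'w' !=
  Pos 2: 'f' vs 'e' !=
  Pos 3: 'e' vs 'n' !=
  Pos 4: 't' vs 't' =
  Pos 5: 'y' vs 'y' =
Hamming distance = 4


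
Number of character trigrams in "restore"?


Word: "restore" (length 7)
Number of 3-grams = length - 3 + 1 = 7 - 3 + 1
= 5


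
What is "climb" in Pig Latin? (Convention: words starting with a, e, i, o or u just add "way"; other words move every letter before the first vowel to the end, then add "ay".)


Word: "climb"
Starts with consonant(s) → move to end, add 'ay'
Consonant cluster: "cl"
Pig Latin = "imbclay"


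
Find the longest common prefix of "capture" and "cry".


Word 1: "capture"
Word 2: "cry"
Comparing from start:
  Pos 0: 'c' == 'c'
  Pos 1: 'a' != 'r' (stop)
LCP = "c" (length 1)


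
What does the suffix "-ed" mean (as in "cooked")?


Suffix: -ed
Example: cooked = cook + -ed
Meaning = past tense


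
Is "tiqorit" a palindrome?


Word: "tiqorit"
Reversed: "tiroqit"
Forward == Backward? tiqorit != tiroqit
Palindrome = No


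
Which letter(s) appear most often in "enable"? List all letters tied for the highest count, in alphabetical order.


Word: "enable"
Letter counts:
  'a': 1
  'b': 1
  'e': 2
  'l': 1
  'n': 1
Maximum count = 2
Most frequent = 'e' (2 times each)


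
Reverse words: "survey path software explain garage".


Original: "survey path software explain garage"
Words (1..n): survey | path | software | explain | garage
Reversed (n..1): garage | explain | software | path | survey
Result = "garage explain software path survey"


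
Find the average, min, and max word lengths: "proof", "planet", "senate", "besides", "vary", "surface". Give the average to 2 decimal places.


Lengths: "proof"=5, "planet"=6, "senate"=6, "besides"=7, "vary"=4, "surface"=7
Sum = 35, Count = 6
Average = 35/6 = 5.83
= avg=5.83, min=4, max=7


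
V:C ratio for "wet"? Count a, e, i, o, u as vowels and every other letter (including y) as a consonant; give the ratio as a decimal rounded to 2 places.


Word: "wet"
Vowels (a,e,i,o,u): 1
Consonants: 2
Ratio = 1/2
= 0.50


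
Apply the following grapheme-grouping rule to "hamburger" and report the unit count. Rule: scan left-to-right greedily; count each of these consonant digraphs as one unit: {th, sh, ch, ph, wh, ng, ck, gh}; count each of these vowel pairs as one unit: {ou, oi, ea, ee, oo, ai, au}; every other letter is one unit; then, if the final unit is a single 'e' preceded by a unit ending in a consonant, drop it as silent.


Word: "hamburger" (9 letters)
Left-to-right scan:
  [1] 'h' (letter)
  [2] 'a' (letter)
  [3] 'm' (letter)
  [4] 'b' (letter)
  [5] 'u' (letter)
  [6] 'r' (letter)
  [7] 'g' (letter)
  [8] 'e' (letter)
  [9] 'r' (letter)
Units from scan: 9
Sound units = 9 units


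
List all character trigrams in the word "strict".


Word: "strict" (length 6)
Number of trigrams = 6 - 3 + 1 = 4
  Position 0: "str"
  Position 1: "tri"
  Position 2: "ric"
  Position 3: "ict"
Trigrams = "str", "tri", "ric", "ict"


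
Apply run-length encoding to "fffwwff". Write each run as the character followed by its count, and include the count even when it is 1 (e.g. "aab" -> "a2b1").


String: "fffwwff"
Scanning for consecutive runs:
  'f' x 3
  'w' x 2
  'f' x 2
RLE = "f3w2f2"


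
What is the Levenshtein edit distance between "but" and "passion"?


Word 1: "but" (length 3)
Word 2: "passion" (length 7)
One optimal edit sequence (insert/delete/substitute each cost 1):
  1. insert 'p'  (+1)
  2. insert 'a'  (+1)
  3. insert 's'  (+1)
  4. insert 's'  (+1)
  5. substitute 'b' -> 'i'  (+1)
  6. substitute 'u' -> 'o'  (+1)
  7. substitute 't' -> 'n'  (+1)
Total edit operations: 7
Edit distance = 7


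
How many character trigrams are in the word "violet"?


Word: "violet" (length 6)
Number of 3-grams = length - 3 + 1 = 6 - 3 + 1
= 4


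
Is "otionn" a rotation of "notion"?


Word: "notion", Candidate: "otionn"
Method: check if candidate is substring of word+word
"notionnotion" contains "otionn"? Yes
Is rotation = Yes


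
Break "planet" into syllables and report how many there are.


Word: "planet"
Syllable breakdown: plan-et
Counting: 2 parts
= 2 syllables


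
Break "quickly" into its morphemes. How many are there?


Word: "quickly"
Morphemes: quick + -ly
Each morpheme carries meaning
= 2 morphemes


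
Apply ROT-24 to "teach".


Word: "teach"
Shift: 24
Each letter → (letter + shift) mod 26:
  't' (19) + 24 = 17 → 'r'
  'e' (4) + 24 = 2 → 'c'
  'a' (0) + 24 = 24 → 'y'
  'c' (2) + 24 = 0 → 'a'
  'h' (7) + 24 = 5 → 'f'
Result = "rcyaf"


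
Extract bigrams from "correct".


Word: "correct" (length 7)
Number of bigrams = 7 - 2 + 1 = 6
  Position 0: "co"
  Position 1: "or"
  Position 2: "rr"
  Position 3: "re"
  Position 4: "ec"
  Position 5: "ct"
Bigrams = "co", "or", "rr", "re", "ec", "ct"


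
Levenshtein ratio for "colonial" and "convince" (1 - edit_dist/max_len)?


Word 1: "colonial" (length 8)
Word 2: "convince" (length 8)
One optimal edit sequence:
  1. keep 'c'
  2. keep 'o'
  3. substitute 'l' -> 'n'  (+1)
  4. substitute 'o' -> 'v'  (+1)
  5. substitute 'n' -> 'i'  (+1)
  6. substitute 'i' -> 'n'  (+1)
  7. substitute 'a' -> 'c'  (+1)
  8. substitute 'l' -> 'e'  (+1)
Edit distance = 6
Max length = max(8, 8) = 8
Similarity = 1 - 6/8
= 0.2500


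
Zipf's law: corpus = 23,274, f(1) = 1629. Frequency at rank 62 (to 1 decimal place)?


Zipf's law: f(r) = f(1) / r
f(1) = 1629
f(62) = 1629 / 62
= 26.3 occurrences


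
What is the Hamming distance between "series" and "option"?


Comparing character by character (same length = 6):
  Pos 0: 's' vs 'o' !=
  Pos 1: 'e' vs 'p' !=
  Pos 2: 'r' vs 't' !=
  Pos 3: 'i' vs 'i' =
  Pos 4: 'e' vs 'o' !=
  Pos 5: 's' vs 'n' !=
Hamming distance = 5


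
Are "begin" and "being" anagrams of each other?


Word 1: "begin" → sorted: begin
Word 2: "being" → sorted: begin
Same letters? begin == begin
Anagram = Yes


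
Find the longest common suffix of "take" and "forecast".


Word 1: "take"
Word 2: "forecast"
Comparing from end:
  Pos -1: 'e' != 't' (stop)
LCS = "" (length 0)


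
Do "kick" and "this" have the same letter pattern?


Pattern of "kick": [0, 1, 2, 0]
Pattern of "this": [0, 1, 2, 3]
Patterns do not match
Same pattern = No


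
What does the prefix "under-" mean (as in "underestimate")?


Prefix: under-
Example: underestimate = under- + estimate
Meaning = insufficient


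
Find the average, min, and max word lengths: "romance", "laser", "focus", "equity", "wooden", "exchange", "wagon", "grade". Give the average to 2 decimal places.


Lengths: "romance"=7, "laser"=5, "focus"=5, "equity"=6, "wooden"=6, "exchange"=8, "wagon"=5, "grade"=5
Sum = 47, Count = 8
Average = 47/8 = 5.88
= avg=5.88, min=5, max=8


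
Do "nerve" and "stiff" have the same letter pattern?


Pattern of "nerve": [0, 1, 2, 3, 1]
Pattern of "stiff": [0, 1, 2, 3, 3]
Patterns do not match
Same pattern = No


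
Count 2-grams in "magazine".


Word: "magazine" (length 8)
Number of 2-grams = length - 2 + 1 = 8 - 2 + 1
= 7


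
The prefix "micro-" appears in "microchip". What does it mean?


Prefix: micro-
Example: microchip = micro- + chip
Meaning = small


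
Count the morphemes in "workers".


Word: "workers"
Morphemes: work / -er / -s
Each morpheme carries meaning
= 3 morphemes


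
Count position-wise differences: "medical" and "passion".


Comparing character by character (same length = 7):
  Pos 0: 'm' vs 'p' !=
  Pos 1: 'e' vs 'a' !=
  Pos 2: 'd' vs 's' !=
  Pos 3: 'i' vs 's' !=
  Pos 4: 'c' vs 'i' !=
  Pos 5: 'a' vs 'o' !=
  Pos 6: 'l' vs 'n' !=
Hamming distance = 7


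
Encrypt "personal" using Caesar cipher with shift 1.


Word: "personal"
Shift: 1
Each letter → (letter + shift) mod 26:
  'p' (15) + 1 = 16 → 'q'
  'e' (4) + 1 = 5 → 'f'
  'r' (17) + 1 = 18 → 's'
  's' (18) + 1 = 19 → 't'
  'o' (14) + 1 = 15 → 'p'
  'n' (13) + 1 = 14 → 'o'
  'a' (0) + 1 = 1 → 'b'
  'l' (11) + 1 = 12 → 'm'
Result = "qfstpobm"


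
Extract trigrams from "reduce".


Word: "reduce" (length 6)
Number of trigrams = 6 - 3 + 1 = 4
  Position 0: "red"
  Position 1: "edu"
  Position 2: "duc"
  Position 3: "uce"
Trigrams = "red", "edu", "duc", "uce"


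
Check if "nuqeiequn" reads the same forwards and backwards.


Word: "nuqeiequn"
Reversed: "nuqeiequn"
Forward == Backward? nuqeiequn == nuqeiequn
Palindrome = Yes


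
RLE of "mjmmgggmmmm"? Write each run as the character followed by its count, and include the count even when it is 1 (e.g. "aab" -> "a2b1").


String: "mjmmgggmmmm"
Scanning for consecutive runs:
  'm' x 1
  'j' x 1
  'm' x 2
  'g' x 3
  'm' x 4
RLE = "m1j1m2g3m4"


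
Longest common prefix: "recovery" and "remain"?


Word 1: "recovery"
Word 2: "remain"
Comparing from start:
  Pos 0: 'r' == 'r'
  Pos 1: 'e' == 'e'
  Pos 2: 'c' != 'm' (stop)
LCP = "re" (length 2)


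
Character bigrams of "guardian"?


Word: "guardian" (length 8)
Number of bigrams = 8 - 2 + 1 = 7
  Position 0: "gu"
  Position 1: "ua"
  Position 2: "ar"
  Position 3: "rd"
  Position 4: "di"
  Position 5: "ia"
  Position 6: "an"
Bigrams = "gu", "ua", "ar", "rd", "di", "ia", "an"


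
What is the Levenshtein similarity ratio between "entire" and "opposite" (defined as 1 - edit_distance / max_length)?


Word 1: "entire" (length 6)
Word 2: "opposite" (length 8)
One optimal edit sequence:
  1. insert 'o'  (+1)
  2. insert 'p'  (+1)
  3. substitute 'e' -> 'p'  (+1)
  4. substitute 'n' -> 'o'  (+1)
  5. substitute 't' -> 's'  (+1)
  6. keep 'i'
  7. substitute 'r' -> 't'  (+1)
  8. keep 'e'
Edit distance = 6
Max length = max(6, 8) = 8
Similarity = 1 - 6/8
= 0.2500


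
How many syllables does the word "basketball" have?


Word: "basketball"
Syllable breakdown: bas · ket · ball
Counting: 3 parts
= 3 syllables


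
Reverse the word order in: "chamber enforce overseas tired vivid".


Original: "chamber enforce overseas tired vivid"
Words (1..n): chamber | enforce | overseas | tired | vivid
Reversed (n..1): vivid | tired | overseas | enforce | chamber
Result = "vivid tired overseas enforce chamber"


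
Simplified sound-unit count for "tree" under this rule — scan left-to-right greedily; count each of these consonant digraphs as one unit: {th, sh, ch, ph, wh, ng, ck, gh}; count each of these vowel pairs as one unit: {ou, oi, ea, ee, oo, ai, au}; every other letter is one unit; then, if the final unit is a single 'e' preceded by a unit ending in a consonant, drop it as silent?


Word: "tree" (4 letters)
Left-to-right scan:
  [1] 't' (letter)
  [2] 'r' (letter)
  [3] 'ee' (vowel-pair)
Units from scan: 3
Sound units = 3 units


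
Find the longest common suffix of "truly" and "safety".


Word 1: "truly"
Word 2: "safety"
Comparing from end:
  Pos -1: 'y' == 'y'
  Pos -2: 'l' != 't' (stop)
LCS = "y" (length 1)


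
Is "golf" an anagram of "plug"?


Word 1: "plug" → sorted: glpu
Word 2: "golf" → sorted: fglo
Same letters? glpu != fglo
Anagram = No


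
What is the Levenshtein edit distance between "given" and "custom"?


Word 1: "given" (length 5)
Word 2: "custom" (length 6)
One optimal edit sequence (insert/delete/substitute each cost 1):
  1. insert 'c'  (+1)
  2. substitute 'g' -> 'u'  (+1)
  3. substitute 'i' -> 's'  (+1)
  4. substitute 'v' -> 't'  (+1)
  5. substitute 'e' -> 'o'  (+1)
  6. substitute 'n' -> 'm'  (+1)
Total edit operations: 6
Edit distance = 6


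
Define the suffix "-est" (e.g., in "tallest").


Suffix: -est
Example: tallest = tall + -est
Meaning = most


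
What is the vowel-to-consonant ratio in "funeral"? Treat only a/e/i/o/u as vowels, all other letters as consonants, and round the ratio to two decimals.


Word: "funeral"
Vowels (a,e,i,o,u): 3
Consonants: 4
Ratio = 3/4
= 0.75


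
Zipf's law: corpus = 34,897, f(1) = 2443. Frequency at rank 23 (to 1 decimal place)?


Zipf's law: f(r) = f(1) / r
f(1) = 2443
f(23) = 2443 / 23
= 106.2 occurrences


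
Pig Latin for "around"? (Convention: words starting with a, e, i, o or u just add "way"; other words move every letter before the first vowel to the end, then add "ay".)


Word: "around"
Starts with vowel → add 'way'
Pig Latin = "aroundway"


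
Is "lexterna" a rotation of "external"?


Word: "external", Candidate: "lexterna"
Method: check if candidate is substring of word+word
"externalexternal" contains "lexterna"? Yes
Is rotation = Yes


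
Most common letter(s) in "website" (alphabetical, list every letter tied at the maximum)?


Word: "website"
Letter counts:
  'b': 1
  'e': 2
  'i': 1
  's': 1
  't': 1
  'w': 1
Maximum count = 2
Most frequent = 'e' (2 times each)


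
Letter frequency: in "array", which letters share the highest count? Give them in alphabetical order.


Word: "array"
Letter counts:
  'a': 2
  'r': 2
  'y': 1
Maximum count = 2
Most frequent = 'a', 'r' (2 times each)


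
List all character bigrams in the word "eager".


Word: "eager" (length 5)
Number of bigrams = 5 - 2 + 1 = 4
  Position 0: "ea"
  Position 1: "ag"
  Position 2: "ge"
  Position 3: "er"
Bigrams = "ea", "ag", "ge", "er"


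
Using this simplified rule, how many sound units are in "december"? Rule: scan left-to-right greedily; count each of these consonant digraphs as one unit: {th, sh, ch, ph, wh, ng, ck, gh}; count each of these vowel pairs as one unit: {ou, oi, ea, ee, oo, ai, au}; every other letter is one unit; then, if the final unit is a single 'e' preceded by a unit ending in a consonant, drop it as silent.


Word: "december" (8 letters)
Left-to-right scan:
  [1] 'd' (letter)
  [2] 'e' (letter)
  [3] 'c' (letter)
  [4] 'e' (letter)
  [5] 'm' (letter)
  [6] 'b' (letter)
  [7] 'e' (letter)
  [8] 'r' (letter)
Units from scan: 8
Sound units = 8 units


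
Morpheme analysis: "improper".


Word: "improper"
Morphemes: im- / proper
Each morpheme carries meaning
= 2 morphemes


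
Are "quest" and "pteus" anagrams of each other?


Word 1: "quest" → sorted: eqstu
Word 2: "pteus" → sorted: epstu
Same letters? eqstu != epstu
Anagram = No


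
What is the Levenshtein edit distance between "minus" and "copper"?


Word 1: "minus" (length 5)
Word 2: "copper" (length 6)
One optimal edit sequence (insert/delete/substitute each cost 1):
  1. insert 'c'  (+1)
  2. substitute 'm' -> 'o'  (+1)
  3. substitute 'i' -> 'p'  (+1)
  4. substitute 'n' -> 'p'  (+1)
  5. substitute 'u' -> 'e'  (+1)
  6. substitute 's' -> 'r'  (+1)
Total edit operations: 6
Edit distance = 6


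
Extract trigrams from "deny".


Word: "deny" (length 4)
Number of trigrams = 4 - 3 + 1 = 2
  Position 0: "den"
  Position 1: "eny"
Trigrams = "den", "eny"


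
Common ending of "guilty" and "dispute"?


Word 1: "guilty"
Word 2: "dispute"
Comparing from end:
  Pos -1: 'y' != 'e' (stop)
LCS = "" (length 0)


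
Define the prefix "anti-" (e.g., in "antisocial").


Prefix: anti-
As in: antisocial -> anti- + social
Meaning = against


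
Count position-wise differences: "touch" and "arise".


Comparing character by character (same length = 5):
  Pos 0: 't' vs 'a' !=
  Pos 1: 'o' vs 'r' !=
  Pos 2: 'u' vs 'i' !=
  Pos 3: 'c' vs 's' !=
  Pos 4: 'h' vs 'e' !=
Hamming distance = 5


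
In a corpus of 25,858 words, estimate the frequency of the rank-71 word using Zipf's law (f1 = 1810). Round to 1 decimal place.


Zipf's law: f(r) = f(1) / r
f(1) = 1810
f(71) = 1810 / 71
= 25.5 occurrences


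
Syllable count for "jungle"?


Word: "jungle"
Syllable breakdown: jun · gle
Counting: 2 parts
= 2 syllables


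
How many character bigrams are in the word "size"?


Word: "size" (length 4)
Number of 2-grams = length - 2 + 1 = 4 - 2 + 1
= 3


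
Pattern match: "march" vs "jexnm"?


Pattern of "march": [0, 1, 2, 3, 4]
Pattern of "jexnm": [0, 1, 2, 3, 4]
Patterns match
Same pattern = Yes


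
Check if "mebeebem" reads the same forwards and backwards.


Word: "mebeebem"
Reversed: "mebeebem"
Forward == Backward? mebeebem == mebeebem
Palindrome = Yes


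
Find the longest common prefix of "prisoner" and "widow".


Word 1: "prisoner"
Word 2: "widow"
Comparing from start:
  Pos 0: 'p' != 'w' (stop)
LCP = "" (length 0)


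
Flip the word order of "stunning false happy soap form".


Original: "stunning false happy soap form"
Words (1..n): stunning | false | happy | soap | form
Reversed (n..1): form | soap | happy | false | stunning
Result = "form soap happy false stunning"


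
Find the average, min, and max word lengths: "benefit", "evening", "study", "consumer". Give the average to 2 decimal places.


Lengths: "benefit"=7, "evening"=7, "study"=5, "consumer"=8
Sum = 27, Count = 4
Average = 27/4 = 6.75
= avg=6.75, min=5, max=8


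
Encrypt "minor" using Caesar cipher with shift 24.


Word: "minor"
Shift: 24
Each letter → (letter + shift) mod 26:
  'm' (12) + 24 = 10 → 'k'
  'i' (8) + 24 = 6 → 'g'
  'n' (13) + 24 = 11 → 'l'
  'o' (14) + 24 = 12 → 'm'
  'r' (17) + 24 = 15 → 'p'
Result = "kglmp"


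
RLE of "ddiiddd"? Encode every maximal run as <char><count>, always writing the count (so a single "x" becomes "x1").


String: "ddiiddd"
Scanning for consecutive runs:
  'd' x 2
  'i' x 2
  'd' x 3
RLE = "d2i2d3"


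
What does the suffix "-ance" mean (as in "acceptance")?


Suffix: -ance
As in: acceptance -> accept + -ance
Meaning = state of


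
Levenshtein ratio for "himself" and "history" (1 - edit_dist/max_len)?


Word 1: "himself" (length 7)
Word 2: "history" (length 7)
One optimal edit sequence:
  1. keep 'h'
  2. keep 'i'
  3. substitute 'm' -> 's'  (+1)
  4. substitute 's' -> 't'  (+1)
  5. substitute 'e' -> 'o'  (+1)
  6. substitute 'l' -> 'r'  (+1)
  7. substitute 'f' -> 'y'  (+1)
Edit distance = 5
Max length = max(7, 7) = 7
Similarity = 1 - 5/7
= 0.2857


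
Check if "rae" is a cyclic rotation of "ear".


Word: "ear", Candidate: "rae"
Method: check if candidate is substring of word+word
"earear" contains "rae"? No
Is rotation = No


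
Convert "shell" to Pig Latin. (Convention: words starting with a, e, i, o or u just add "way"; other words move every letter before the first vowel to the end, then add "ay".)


Word: "shell"
Starts with consonant(s) → move to end, add 'ay'
Consonant cluster: "sh"
Pig Latin = "ellshay"


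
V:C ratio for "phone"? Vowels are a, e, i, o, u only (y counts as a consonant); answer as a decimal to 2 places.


Word: "phone"
Vowels (a,e,i,o,u): 2
Consonants: 3
Ratio = 2/3
= 0.67


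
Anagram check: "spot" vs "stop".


Word 1: "spot" → sorted: opst
Word 2: "stop" → sorted: opst
Same letters? opst == opst
Anagram = Yes


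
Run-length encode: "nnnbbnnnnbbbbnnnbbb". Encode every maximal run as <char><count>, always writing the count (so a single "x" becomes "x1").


String: "nnnbbnnnnbbbbnnnbbb"
Scanning for consecutive runs:
  'n' x 3
  'b' x 2
  'n' x 4
  'b' x 4
  'n' x 3
  'b' x 3
RLE = "n3b2n4b4n3b3"


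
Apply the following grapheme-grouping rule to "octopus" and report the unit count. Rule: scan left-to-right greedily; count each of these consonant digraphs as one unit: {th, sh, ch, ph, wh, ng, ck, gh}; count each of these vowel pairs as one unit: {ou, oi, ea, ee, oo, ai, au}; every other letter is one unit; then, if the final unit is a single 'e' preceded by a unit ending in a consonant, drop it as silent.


Word: "octopus" (7 letters)
Left-to-right scan:
  [1] 'o' (letter)
  [2] 'c' (letter)
  [3] 't' (letter)
  [4] 'o' (letter)
  [5] 'p' (letter)
  [6] 'u' (letter)
  [7] 's' (letter)
Units from scan: 7
Sound units = 7 units


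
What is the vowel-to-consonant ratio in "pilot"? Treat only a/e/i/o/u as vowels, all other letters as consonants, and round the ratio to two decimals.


Word: "pilot"
Vowels (a,e,i,o,u): 2
Consonants: 3
Ratio = 2/3
= 0.67


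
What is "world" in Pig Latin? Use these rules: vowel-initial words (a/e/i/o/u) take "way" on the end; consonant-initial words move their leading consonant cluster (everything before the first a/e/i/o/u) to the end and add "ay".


Word: "world"
Starts with consonant(s) → move to end, add 'ay'
Consonant cluster: "w"
Pig Latin = "orldway"


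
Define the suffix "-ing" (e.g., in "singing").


Suffix: -ing
Example: singing (sing + -ing)
Meaning = present participle


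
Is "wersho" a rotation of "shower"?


Word: "shower", Candidate: "wersho"
Method: check if candidate is substring of word+word
"showershower" contains "wersho"? Yes
Is rotation = Yes


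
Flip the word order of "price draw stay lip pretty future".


Original: "price draw stay lip pretty future"
Words (1..n): price | draw | stay | lip | pretty | future
Reversed (n..1): future | pretty | lip | stay | draw | price
Result = "future pretty lip stay draw price"


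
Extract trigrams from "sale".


Word: "sale" (length 4)
Number of trigrams = 4 - 3 + 1 = 2
  Position 0: "sal"
  Position 1: "ale"
Trigrams = "sal", "ale"


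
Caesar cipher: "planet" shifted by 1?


Word: "planet"
Shift: 1
Each letter → (letter + shift) mod 26:
  'p' (15) + 1 = 16 → 'q'
  'l' (11) + 1 = 12 → 'm'
  'a' (0) + 1 = 1 → 'b'
  'n' (13) + 1 = 14 → 'o'
  'e' (4) + 1 = 5 → 'f'
  't' (19) + 1 = 20 → 'u'
Result = "qmbofu"


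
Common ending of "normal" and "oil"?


Word 1: "normal"
Word 2: "oil"
Comparing from end:
  Pos -1: 'l' == 'l'
  Pos -2: 'a' != 'i' (stop)
LCS = "l" (length 1)


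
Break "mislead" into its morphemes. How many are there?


Word: "mislead"
Morphemes: mis- / lead
Each morpheme carries meaning
= 2 morphemes


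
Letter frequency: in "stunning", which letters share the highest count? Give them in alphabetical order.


Word: "stunning"
Letter counts:
  'g': 1
  'i': 1
  'n': 3
  's': 1
  't': 1
  'u': 1
Maximum count = 3
Most frequent = 'n' (3 times each)


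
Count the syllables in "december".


Word: "december"
Syllable breakdown: de · cem · ber
Counting: 3 parts
= 3 syllables


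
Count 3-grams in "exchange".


Word: "exchange" (length 8)
Number of 3-grams = length - 3 + 1 = 8 - 3 + 1
= 6


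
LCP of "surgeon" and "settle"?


Word 1: "surgeon"
Word 2: "settle"
Comparing from start:
  Pos 0: 's' == 's'
  Pos 1: 'u' != 'e' (stop)
LCP = "s" (length 1)


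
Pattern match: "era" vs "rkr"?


Pattern of "era": [0, 1, 2]
Pattern of "rkr": [0, 1, 0]
Patterns do not match
Same pattern = No


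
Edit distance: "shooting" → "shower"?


Word 1: "shooting" (length 8)
Word 2: "shower" (length 6)
One optimal edit sequence (insert/delete/substitute each cost 1):
  1. keep 's'
  2. keep 'h'
  3. delete 'o'  (+1)
  4. keep 'o'
  5. delete 't'  (+1)
  6. substitute 'i' -> 'w'  (+1)
  7. substitute 'n' -> 'e'  (+1)
  8. substitute 'g' -> 'r'  (+1)
Total edit operations: 5
Edit distance = 5


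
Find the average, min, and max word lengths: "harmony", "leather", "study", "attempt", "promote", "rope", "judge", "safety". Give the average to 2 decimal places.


Lengths: "harmony"=7, "leather"=7, "study"=5, "attempt"=7, "promote"=7, "rope"=4, "judge"=5, "safety"=6
Sum = 48, Count = 8
Average = 48/8 = 6.00
= avg=6.00, min=4, max=7


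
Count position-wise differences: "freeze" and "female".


Comparing character by character (same length = 6):
  Pos 0: 'f' vs 'f' =
  Pos 1: 'r' vs 'e' !=
  Pos 2: 'e' vs 'm' !=
  Pos 3: 'e' vs 'a' !=
  Pos 4: 'z' vs 'l' !=
  Pos 5: 'e' vs 'e' =
Hamming distance = 4


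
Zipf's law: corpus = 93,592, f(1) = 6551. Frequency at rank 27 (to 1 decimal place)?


Zipf's law: f(r) = f(1) / r
f(1) = 6551
f(27) = 6551 / 27
= 242.6 occurrences


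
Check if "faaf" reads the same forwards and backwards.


Word: "faaf"
Reversed: "faaf"
Forward == Backward? faaf == faaf
Palindrome = Yes


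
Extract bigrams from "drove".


Word: "drove" (length 5)
Number of bigrams = 5 - 2 + 1 = 4
  Position 0: "dr"
  Position 1: "ro"
  Position 2: "ov"
  Position 3: "ve"
Bigrams = "dr", "ro", "ov", "ve"


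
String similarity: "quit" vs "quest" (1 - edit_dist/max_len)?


Word 1: "quit" (length 4)
Word 2: "quest" (length 5)
One optimal edit sequence:
  1. keep 'q'
  2. keep 'u'
  3. insert 'e'  (+1)
  4. substitute 'i' -> 's'  (+1)
  5. keep 't'
Edit distance = 2
Max length = max(4, 5) = 5
Similarity = 1 - 2/5
= 0.6000


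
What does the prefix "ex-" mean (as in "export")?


Prefix: ex-
Example: export = ex- + port
Meaning = out / former


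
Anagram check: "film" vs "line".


Word 1: "film" → sorted: film
Word 2: "line" → sorted: eiln
Same letters? film != eiln
Anagram = No


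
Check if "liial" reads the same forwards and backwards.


Word: "liial"
Reversed: "laiil"
Forward == Backward? liial != laiil
Palindrome = No


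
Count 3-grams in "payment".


Word: "payment" (length 7)
Number of 3-grams = length - 3 + 1 = 7 - 3 + 1
= 5


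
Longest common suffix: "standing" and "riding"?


Word 1: "standing"
Word 2: "riding"
Comparing from end:
  Pos -1: 'g' == 'g'
  Pos -2: 'n' == 'n'
  Pos -3: 'i' == 'i'
  Pos -4: 'd' == 'd'
  Pos -5: 'n' != 'i' (stop)
LCS = "ding" (length 4)


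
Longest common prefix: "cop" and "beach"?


Word 1: "cop"
Word 2: "beach"
Comparing from start:
  Pos 0: 'c' != 'b' (stop)
LCP = "" (length 0)


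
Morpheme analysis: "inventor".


Word: "inventor"
Morphemes: invent / -or
Each morpheme carries meaning
= 2 morphemes


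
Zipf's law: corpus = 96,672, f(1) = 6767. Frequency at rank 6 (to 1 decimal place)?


Zipf's law: f(r) = f(1) / r
f(1) = 6767
f(6) = 6767 / 6
= 1127.8 occurrences


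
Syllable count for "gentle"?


Word: "gentle"
Syllable breakdown: gen | tle
Counting: 2 parts
= 2 syllables


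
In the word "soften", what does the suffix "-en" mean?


Suffix: -en
As in: soften -> soft + -en
Meaning = to make / become


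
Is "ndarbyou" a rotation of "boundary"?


Word: "boundary", Candidate: "ndarbyou"
Method: check if candidate is substring of word+word
"boundaryboundary" contains "ndarbyou"? No
Is rotation = No


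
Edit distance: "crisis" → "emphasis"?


Word 1: "crisis" (length 6)
Word 2: "emphasis" (length 8)
One optimal edit sequence (insert/delete/substitute each cost 1):
  1. insert 'e'  (+1)
  2. insert 'm'  (+1)
  3. substitute 'c' -> 'p'  (+1)
  4. substitute 'r' -> 'h'  (+1)
  5. substitute 'i' -> 'a'  (+1)
  6. keep 's'
  7. keep 'i'
  8. keep 's'
Total edit operations: 5
Edit distance = 5


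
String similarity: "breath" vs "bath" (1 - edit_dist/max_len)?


Word 1: "breath" (length 6)
Word 2: "bath" (length 4)
One optimal edit sequence:
  1. keep 'b'
  2. delete 'r'  (+1)
  3. delete 'e'  (+1)
  4. keep 'a'
  5. keep 't'
  6. keep 'h'
Edit distance = 2
Max length = max(6, 4) = 6
Similarity = 1 - 2/6
= 0.6667


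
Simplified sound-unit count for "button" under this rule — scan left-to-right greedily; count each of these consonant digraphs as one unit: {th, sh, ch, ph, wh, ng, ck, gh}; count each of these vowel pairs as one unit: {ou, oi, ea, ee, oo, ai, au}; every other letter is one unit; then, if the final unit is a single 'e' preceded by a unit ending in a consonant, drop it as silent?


Word: "button" (6 letters)
Left-to-right scan:
  1. 'b' (letter)
  2. 'u' (letter)
  3. 't' (letter)
  4. 't' (letter)
  5. 'o' (letter)
  6. 'n' (letter)
Units from scan: 6
Sound units = 6 units


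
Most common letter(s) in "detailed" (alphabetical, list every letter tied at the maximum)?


Word: "detailed"
Letter counts:
  'a': 1
  'd': 2
  'e': 2
  'i': 1
  'l': 1
  't': 1
Maximum count = 2
Most frequent = 'd', 'e' (2 times each)


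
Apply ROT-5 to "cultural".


Word: "cultural"
Shift: 5
Each letter → (letter + shift) mod 26:
  'c' (2) + 5 = 7 → 'h'
  'u' (20) + 5 = 25 → 'z'
  'l' (11) + 5 = 16 → 'q'
  't' (19) + 5 = 24 → 'y'
  'u' (20) + 5 = 25 → 'z'
  'r' (17) + 5 = 22 → 'w'
  'a' (0) + 5 = 5 → 'f'
  'l' (11) + 5 = 16 → 'q'
Result = "hzqyzwfq"


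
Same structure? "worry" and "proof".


Pattern of "worry": [0, 1, 2, 2, 3]
Pattern of "proof": [0, 1, 2, 2, 3]
Patterns match
Same pattern = Yes


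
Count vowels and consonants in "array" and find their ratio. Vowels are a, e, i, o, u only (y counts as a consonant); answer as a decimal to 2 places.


Word: "array"
Vowels (a,e,i,o,u): 2
Consonants: 3
Ratio = 2/3
= 0.67


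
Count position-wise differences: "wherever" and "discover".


Comparing character by character (same length = 8):
  Pos 0: 'w' vs 'd' !=
  Pos 1: 'h' vs 'i' !=
  Pos 2: 'e' vs 's' !=
  Pos 3: 'r' vs 'c' !=
  Pos 4: 'e' vs 'o' !=
  Pos 5: 'v' vs 'v' =
  Pos 6: 'e' vs 'e' =
  Pos 7: 'r' vs 'r' =
Hamming distance = 5


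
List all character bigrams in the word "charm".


Word: "charm" (length 5)
Number of bigrams = 5 - 2 + 1 = 4
  Position 0: "ch"
  Position 1: "ha"
  Position 2: "ar"
  Position 3: "rm"
Bigrams = "ch", "ha", "ar", "rm"


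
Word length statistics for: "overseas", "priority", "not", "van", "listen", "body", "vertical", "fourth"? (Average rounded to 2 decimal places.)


Lengths: "overseas"=8, "priority"=8, "not"=3, "van"=3, "listen"=6, "body"=4, "vertical"=8, "fourth"=6
Sum = 46, Count = 8
Average = 46/8 = 5.75
= avg=5.75, min=3, max=8


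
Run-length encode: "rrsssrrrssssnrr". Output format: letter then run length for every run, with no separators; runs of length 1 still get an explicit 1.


String: "rrsssrrrssssnrr"
Scanning for consecutive runs:
  'r' x 2
  's' x 3
  'r' x 3
  's' x 4
  'n' x 1
  'r' x 2
RLE = "r2s3r3s4n1r2"


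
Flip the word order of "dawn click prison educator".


Original: "dawn click prison educator"
Words (1..n): dawn | click | prison | educator
Reversed (n..1): educator | prison | click | dawn
Result = "educator prison click dawn"


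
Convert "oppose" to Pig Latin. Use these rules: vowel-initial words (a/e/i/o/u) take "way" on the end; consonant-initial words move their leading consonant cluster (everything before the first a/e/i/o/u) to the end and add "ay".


Word: "oppose"
Starts with vowel → add 'way'
Pig Latin = "opposeway"


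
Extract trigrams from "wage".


Word: "wage" (length 4)
Number of trigrams = 4 - 3 + 1 = 2
  Position 0: "wag"
  Position 1: "age"
Trigrams = "wag", "age"


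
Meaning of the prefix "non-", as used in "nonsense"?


Prefix: non-
Example: nonsense = non- + sense
Meaning = not


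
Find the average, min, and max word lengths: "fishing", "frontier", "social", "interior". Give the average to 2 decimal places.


Lengths: "fishing"=7, "frontier"=8, "social"=6, "interior"=8
Sum = 29, Count = 4
Average = 29/4 = 7.25
= avg=7.25, min=6, max=8
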